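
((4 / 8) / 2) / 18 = 1 / 72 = 0.01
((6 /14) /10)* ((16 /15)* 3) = 24 /175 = 0.14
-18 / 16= -9 / 8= -1.12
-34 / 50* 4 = -68 / 25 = -2.72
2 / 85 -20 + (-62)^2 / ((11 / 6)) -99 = 1849197 / 935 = 1977.75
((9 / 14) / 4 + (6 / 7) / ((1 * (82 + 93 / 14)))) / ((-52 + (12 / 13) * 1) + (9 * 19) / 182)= -153933 / 45296500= -0.00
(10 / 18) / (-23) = -5 / 207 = -0.02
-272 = -272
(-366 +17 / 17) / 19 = -365 / 19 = -19.21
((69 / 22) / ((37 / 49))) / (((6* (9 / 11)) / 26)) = 14651 / 666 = 22.00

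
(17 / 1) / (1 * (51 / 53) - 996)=-901 / 52737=-0.02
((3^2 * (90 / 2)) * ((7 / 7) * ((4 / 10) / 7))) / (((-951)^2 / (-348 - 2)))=-900 / 100489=-0.01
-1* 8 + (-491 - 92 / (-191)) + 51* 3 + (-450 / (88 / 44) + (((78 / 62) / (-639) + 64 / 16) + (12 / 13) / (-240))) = -185766086653 / 327904980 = -566.52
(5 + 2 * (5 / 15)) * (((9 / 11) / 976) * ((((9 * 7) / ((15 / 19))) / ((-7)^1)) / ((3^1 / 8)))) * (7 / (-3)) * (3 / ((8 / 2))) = 6783 / 26840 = 0.25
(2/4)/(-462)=-1/924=-0.00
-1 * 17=-17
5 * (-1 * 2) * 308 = -3080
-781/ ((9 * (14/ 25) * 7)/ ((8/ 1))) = -78100/ 441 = -177.10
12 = 12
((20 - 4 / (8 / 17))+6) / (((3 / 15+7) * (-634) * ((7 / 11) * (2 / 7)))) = -1925 / 91296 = -0.02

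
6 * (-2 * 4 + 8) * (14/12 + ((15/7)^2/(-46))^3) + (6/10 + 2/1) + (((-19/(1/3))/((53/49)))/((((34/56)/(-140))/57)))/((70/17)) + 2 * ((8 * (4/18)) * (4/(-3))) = 1203544243/7155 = 168210.24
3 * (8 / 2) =12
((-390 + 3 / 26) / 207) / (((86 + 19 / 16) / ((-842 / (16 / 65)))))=45889 / 621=73.90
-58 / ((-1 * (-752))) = -29 / 376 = -0.08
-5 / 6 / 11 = -5 / 66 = -0.08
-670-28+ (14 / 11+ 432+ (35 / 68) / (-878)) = -173858433 / 656744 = -264.73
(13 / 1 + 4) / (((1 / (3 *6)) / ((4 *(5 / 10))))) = 612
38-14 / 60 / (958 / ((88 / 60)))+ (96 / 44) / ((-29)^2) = 75778476773 / 1994053050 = 38.00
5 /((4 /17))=85 /4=21.25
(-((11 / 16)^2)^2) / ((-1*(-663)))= -0.00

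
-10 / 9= -1.11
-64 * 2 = -128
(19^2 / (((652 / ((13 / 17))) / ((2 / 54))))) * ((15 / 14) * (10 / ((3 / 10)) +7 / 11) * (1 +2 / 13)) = 10117025 / 15362424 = 0.66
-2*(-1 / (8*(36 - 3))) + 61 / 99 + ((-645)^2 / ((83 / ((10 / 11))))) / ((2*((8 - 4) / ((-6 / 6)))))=-4675156 / 8217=-568.96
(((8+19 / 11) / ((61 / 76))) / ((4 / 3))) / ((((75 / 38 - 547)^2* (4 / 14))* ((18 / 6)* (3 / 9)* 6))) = 5137391 / 287822444591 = 0.00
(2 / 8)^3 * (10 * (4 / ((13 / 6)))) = 0.29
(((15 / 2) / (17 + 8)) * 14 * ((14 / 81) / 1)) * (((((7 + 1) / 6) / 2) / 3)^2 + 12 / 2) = 9604 / 2187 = 4.39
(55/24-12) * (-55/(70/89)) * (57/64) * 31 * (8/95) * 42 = 21213951/320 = 66293.60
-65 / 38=-1.71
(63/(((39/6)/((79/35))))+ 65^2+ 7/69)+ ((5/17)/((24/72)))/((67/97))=21701853697/5108415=4248.26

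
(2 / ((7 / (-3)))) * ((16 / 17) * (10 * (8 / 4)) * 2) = -3840 / 119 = -32.27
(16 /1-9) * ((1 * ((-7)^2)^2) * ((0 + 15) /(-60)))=-16807 /4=-4201.75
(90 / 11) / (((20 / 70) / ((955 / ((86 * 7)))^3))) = 39194274375 / 342834184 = 114.32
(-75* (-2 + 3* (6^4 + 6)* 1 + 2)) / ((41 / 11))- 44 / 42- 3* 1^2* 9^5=-220195919 / 861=-255744.39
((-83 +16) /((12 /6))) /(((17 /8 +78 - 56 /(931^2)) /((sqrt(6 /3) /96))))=-8296141 * sqrt(2) /1904891496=-0.01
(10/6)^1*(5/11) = 25/33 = 0.76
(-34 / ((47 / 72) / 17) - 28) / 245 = -42932 / 11515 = -3.73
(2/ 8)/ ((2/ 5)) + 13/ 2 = 57/ 8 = 7.12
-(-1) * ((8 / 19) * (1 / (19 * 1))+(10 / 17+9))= 58979 / 6137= 9.61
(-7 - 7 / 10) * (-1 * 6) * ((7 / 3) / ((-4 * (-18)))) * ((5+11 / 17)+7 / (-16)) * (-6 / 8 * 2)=-763763 / 65280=-11.70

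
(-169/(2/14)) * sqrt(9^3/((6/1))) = -10647 * sqrt(6)/2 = -13039.86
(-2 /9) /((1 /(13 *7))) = -182 /9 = -20.22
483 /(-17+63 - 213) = -483 /167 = -2.89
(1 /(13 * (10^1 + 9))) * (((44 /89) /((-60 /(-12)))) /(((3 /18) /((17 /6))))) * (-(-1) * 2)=1496 /109915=0.01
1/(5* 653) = 1/3265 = 0.00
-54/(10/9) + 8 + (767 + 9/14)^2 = 577450257/980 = 589234.96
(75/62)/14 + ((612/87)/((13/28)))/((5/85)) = 84314547/327236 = 257.66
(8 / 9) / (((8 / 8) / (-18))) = -16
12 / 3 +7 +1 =12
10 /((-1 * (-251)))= 10 /251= 0.04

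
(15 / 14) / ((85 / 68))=0.86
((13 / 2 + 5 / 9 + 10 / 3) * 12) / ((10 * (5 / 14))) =2618 / 75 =34.91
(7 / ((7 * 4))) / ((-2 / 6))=-3 / 4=-0.75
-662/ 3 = -220.67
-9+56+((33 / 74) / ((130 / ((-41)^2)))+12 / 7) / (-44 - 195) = 46.97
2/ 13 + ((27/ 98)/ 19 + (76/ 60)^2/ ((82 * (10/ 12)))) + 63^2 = 1477203206741/ 372167250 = 3969.19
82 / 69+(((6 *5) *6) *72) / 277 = 916954 / 19113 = 47.98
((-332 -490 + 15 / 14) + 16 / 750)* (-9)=12929289 / 1750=7388.17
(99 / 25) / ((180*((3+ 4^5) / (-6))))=-33 / 256750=-0.00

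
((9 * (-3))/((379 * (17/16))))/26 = -216/83759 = -0.00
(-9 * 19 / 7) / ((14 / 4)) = -6.98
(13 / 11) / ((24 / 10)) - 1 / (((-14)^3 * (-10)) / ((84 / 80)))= 1273901 / 2587200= 0.49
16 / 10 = 8 / 5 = 1.60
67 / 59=1.14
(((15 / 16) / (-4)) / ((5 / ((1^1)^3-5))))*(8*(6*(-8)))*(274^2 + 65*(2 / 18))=-5405992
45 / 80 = 9 / 16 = 0.56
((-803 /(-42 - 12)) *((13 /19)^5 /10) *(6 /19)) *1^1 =298148279 /4234129290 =0.07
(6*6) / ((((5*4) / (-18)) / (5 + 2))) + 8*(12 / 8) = -1074 / 5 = -214.80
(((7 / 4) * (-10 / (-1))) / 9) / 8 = 35 / 144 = 0.24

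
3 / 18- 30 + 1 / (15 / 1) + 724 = 20827 / 30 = 694.23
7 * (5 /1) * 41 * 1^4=1435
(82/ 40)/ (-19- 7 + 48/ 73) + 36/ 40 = 30307/ 37000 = 0.82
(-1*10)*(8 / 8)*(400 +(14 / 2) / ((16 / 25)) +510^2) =-20840875 / 8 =-2605109.38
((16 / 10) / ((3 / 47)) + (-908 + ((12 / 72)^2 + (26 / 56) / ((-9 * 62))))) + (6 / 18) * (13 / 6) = -68916227 / 78120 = -882.18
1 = 1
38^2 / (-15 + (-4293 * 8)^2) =1444 / 1179510321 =0.00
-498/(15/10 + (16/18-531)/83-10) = 744012/22241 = 33.45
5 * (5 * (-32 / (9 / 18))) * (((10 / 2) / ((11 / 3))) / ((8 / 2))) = -6000 / 11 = -545.45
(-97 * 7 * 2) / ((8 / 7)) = -4753 / 4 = -1188.25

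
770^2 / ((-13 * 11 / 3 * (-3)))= 53900 / 13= 4146.15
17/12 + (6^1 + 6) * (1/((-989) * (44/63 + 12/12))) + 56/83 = 219676333/105399708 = 2.08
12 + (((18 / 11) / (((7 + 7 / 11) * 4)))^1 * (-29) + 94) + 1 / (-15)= 87679 / 840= 104.38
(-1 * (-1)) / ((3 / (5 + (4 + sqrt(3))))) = sqrt(3) / 3 + 3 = 3.58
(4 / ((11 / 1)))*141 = 564 / 11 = 51.27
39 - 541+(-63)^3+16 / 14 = -1753835 / 7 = -250547.86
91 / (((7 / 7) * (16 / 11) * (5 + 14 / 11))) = 11011 / 1104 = 9.97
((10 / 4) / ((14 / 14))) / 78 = 5 / 156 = 0.03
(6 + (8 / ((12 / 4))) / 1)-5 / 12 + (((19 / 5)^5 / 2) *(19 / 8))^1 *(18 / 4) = 424237929 / 100000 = 4242.38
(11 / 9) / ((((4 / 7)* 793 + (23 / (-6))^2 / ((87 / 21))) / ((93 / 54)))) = 138446 / 30037401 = 0.00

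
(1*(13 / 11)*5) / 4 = 65 / 44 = 1.48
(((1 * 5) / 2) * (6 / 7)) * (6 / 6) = 15 / 7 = 2.14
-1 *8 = -8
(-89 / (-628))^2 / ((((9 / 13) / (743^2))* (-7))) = -56846141677 / 24846192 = -2287.92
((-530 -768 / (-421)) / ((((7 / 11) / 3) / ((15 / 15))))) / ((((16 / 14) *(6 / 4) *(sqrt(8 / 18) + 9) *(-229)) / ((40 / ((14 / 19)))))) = 99586410 / 2795861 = 35.62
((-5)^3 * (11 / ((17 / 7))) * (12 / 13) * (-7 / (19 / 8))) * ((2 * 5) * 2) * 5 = 646800000 / 4199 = 154036.68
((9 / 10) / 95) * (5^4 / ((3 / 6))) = 225 / 19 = 11.84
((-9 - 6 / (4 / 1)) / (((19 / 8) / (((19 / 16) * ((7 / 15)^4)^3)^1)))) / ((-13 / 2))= 96889010407 / 1124468261718750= 0.00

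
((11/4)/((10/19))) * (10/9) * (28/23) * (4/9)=5852/1863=3.14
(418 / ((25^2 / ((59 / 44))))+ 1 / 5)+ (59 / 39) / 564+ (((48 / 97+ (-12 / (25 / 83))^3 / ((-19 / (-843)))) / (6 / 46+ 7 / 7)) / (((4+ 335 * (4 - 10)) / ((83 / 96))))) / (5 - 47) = -33346694443614961 / 1368373592250000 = -24.37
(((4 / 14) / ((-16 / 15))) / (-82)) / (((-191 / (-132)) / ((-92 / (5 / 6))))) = -13662 / 54817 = -0.25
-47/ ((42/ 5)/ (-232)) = 27260/ 21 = 1298.10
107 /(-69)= -107 /69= -1.55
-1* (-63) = 63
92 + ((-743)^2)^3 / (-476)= -168241403464129857 / 476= -353448326605314.83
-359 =-359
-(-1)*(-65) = -65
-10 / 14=-5 / 7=-0.71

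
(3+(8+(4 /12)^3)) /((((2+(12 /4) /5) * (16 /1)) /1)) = 745 /2808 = 0.27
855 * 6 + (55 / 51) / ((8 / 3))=697735 / 136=5130.40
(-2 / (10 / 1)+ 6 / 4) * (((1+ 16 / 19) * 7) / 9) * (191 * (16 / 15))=973336 / 2565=379.47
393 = 393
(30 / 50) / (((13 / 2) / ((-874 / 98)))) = -2622 / 3185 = -0.82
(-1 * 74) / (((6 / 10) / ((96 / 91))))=-130.11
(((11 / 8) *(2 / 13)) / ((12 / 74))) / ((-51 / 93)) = -12617 / 5304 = -2.38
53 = 53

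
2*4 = 8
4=4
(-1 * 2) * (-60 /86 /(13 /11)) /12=55 /559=0.10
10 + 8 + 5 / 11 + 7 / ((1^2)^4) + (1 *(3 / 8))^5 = 9177713 / 360448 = 25.46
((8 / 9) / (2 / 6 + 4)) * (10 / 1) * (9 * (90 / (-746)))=-10800 / 4849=-2.23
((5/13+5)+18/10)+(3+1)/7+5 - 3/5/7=1153/91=12.67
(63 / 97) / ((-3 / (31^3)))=-625611 / 97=-6449.60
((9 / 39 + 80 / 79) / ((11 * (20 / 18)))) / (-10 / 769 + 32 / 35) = 20622273 / 182695084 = 0.11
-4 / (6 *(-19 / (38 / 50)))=2 / 75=0.03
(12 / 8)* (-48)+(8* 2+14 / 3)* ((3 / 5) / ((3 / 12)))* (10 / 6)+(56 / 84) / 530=2827 / 265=10.67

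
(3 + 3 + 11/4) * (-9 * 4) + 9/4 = -1251/4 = -312.75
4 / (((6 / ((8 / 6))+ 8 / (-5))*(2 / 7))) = 140 / 29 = 4.83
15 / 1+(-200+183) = -2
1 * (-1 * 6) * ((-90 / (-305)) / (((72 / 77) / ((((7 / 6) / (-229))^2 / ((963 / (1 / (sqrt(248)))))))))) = -3773 * sqrt(62) / 9167691989088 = -0.00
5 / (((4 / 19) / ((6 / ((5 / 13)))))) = 741 / 2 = 370.50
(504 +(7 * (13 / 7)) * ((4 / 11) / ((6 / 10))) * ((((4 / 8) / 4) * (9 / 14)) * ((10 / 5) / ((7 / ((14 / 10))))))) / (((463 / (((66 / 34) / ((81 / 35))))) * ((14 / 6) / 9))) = 388275 / 110194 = 3.52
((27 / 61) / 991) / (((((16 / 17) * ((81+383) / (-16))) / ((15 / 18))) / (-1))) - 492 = -27600475011 / 56098528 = -492.00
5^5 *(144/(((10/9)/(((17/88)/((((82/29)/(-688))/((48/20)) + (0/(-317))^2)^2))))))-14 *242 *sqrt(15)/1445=493343399347200/18491-3388 *sqrt(15)/1445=26680190318.49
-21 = -21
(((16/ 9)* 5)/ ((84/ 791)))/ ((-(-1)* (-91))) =-2260/ 2457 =-0.92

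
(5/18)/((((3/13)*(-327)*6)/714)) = -7735/17658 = -0.44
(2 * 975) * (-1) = -1950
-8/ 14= -4/ 7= -0.57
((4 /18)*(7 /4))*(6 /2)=7 /6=1.17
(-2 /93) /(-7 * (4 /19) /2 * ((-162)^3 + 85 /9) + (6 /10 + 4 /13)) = -7410 /1079418358829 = -0.00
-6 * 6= -36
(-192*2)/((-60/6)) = 192/5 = 38.40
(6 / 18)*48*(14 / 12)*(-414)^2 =3199392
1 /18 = 0.06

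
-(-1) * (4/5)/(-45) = -4/225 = -0.02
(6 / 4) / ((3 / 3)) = 3 / 2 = 1.50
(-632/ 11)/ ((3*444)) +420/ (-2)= -769388/ 3663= -210.04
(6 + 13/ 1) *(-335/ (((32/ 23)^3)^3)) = -11464336690211995/ 35184372088832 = -325.84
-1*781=-781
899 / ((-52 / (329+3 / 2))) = -594239 / 104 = -5713.84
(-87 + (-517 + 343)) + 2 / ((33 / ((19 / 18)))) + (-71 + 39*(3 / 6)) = -185587 / 594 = -312.44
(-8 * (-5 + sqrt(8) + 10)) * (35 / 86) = -700 / 43 -280 * sqrt(2) / 43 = -25.49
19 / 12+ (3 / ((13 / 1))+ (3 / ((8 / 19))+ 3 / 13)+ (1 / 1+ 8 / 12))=10.84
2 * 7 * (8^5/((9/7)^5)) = 7710244864/59049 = 130573.67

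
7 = 7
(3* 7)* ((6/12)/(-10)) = -21/20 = -1.05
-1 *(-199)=199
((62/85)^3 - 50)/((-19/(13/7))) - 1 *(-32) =3009798986/81678625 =36.85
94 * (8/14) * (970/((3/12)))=1458880/7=208411.43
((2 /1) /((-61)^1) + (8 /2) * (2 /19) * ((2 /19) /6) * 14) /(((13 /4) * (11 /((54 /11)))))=335952 /34639033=0.01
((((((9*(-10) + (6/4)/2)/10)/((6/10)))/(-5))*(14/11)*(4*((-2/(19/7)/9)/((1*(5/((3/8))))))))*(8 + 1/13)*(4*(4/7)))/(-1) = 23324/13585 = 1.72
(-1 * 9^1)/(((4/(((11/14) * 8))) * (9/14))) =-22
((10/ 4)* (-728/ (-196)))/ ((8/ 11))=715/ 56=12.77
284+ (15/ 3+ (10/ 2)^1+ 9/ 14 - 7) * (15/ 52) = 285.05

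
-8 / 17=-0.47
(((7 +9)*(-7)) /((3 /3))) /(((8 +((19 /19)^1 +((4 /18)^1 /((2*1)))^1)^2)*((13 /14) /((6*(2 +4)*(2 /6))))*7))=-54432 /2431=-22.39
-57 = -57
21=21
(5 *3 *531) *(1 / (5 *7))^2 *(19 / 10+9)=173637 / 2450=70.87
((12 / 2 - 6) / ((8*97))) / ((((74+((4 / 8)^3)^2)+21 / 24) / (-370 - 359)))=0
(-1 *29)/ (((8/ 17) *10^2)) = -493/ 800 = -0.62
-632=-632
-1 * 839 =-839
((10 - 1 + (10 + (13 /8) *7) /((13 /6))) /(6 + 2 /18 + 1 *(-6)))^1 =8829 /52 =169.79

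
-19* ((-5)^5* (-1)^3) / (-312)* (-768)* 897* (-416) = 54537600000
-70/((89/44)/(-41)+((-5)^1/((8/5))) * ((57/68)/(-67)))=1150663360/168293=6837.26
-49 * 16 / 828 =-196 / 207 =-0.95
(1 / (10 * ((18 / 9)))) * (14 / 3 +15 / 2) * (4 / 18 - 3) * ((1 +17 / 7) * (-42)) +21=793 / 3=264.33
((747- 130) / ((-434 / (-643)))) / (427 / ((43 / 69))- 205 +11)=17059433 / 9166514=1.86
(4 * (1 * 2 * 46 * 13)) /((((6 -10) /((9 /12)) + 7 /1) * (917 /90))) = 258336 /917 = 281.72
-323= -323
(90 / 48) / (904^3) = 15 / 5910106112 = 0.00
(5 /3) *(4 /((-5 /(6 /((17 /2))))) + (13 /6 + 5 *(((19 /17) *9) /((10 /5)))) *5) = 34681 /153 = 226.67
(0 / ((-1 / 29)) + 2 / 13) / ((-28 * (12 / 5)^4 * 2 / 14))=-625 / 539136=-0.00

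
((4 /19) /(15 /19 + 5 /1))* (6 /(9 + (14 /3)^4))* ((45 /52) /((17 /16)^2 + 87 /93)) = 5785344 /30569230835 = 0.00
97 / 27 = 3.59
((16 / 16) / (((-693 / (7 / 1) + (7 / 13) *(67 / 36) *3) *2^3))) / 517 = -39 / 15484150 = -0.00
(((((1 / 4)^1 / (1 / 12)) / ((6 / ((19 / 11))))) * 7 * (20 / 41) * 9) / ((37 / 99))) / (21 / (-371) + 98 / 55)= 41.16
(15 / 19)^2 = 225 / 361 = 0.62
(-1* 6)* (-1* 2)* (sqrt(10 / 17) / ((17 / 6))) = 72* sqrt(170) / 289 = 3.25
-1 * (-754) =754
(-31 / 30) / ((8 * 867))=-0.00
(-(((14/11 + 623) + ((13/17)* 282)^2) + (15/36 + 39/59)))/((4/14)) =-742523308163/4501464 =-164951.52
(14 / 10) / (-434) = -1 / 310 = -0.00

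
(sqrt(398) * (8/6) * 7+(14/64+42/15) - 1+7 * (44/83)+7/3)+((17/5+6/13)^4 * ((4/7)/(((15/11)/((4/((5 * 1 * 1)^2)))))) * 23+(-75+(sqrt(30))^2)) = 28 * sqrt(398)/3+12692341152730871/41484852500000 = 492.15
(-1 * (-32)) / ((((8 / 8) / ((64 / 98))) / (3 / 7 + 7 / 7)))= 10240 / 343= 29.85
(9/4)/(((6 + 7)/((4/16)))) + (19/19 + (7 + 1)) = 1881/208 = 9.04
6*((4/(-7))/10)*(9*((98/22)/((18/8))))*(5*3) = -1008/11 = -91.64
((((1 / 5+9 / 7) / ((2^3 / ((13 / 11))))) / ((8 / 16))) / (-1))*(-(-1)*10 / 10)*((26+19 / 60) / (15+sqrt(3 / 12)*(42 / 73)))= -19480123 / 25779600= -0.76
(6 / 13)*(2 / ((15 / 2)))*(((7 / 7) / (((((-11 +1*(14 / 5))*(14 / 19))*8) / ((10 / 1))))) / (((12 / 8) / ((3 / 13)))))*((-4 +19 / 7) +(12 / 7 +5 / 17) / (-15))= 13756 / 2473653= 0.01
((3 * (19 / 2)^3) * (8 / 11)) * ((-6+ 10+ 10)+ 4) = 370386 / 11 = 33671.45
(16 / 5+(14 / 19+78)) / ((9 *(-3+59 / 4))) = 0.77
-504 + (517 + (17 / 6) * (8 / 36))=368 / 27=13.63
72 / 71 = 1.01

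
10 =10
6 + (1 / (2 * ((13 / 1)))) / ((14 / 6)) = 1095 / 182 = 6.02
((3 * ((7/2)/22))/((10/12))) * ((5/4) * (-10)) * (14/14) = -315/44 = -7.16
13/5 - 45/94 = 2.12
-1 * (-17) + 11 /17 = 300 /17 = 17.65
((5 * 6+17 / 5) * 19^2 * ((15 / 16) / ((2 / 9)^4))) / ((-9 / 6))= -395543007 / 128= -3090179.74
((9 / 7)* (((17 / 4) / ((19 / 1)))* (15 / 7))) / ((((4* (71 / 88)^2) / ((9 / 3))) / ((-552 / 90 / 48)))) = -425799 / 4693171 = -0.09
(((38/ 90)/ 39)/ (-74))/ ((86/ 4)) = -19/ 2792205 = -0.00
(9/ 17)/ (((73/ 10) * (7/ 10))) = 900/ 8687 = 0.10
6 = 6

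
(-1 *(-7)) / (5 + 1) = 7 / 6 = 1.17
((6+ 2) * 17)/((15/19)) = 2584/15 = 172.27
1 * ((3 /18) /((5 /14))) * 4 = 28 /15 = 1.87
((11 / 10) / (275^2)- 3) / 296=-206249 / 20350000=-0.01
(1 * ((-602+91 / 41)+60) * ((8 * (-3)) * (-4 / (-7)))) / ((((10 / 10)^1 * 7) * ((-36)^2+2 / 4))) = 4249152 / 5209337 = 0.82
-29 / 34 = -0.85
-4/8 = -1/2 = -0.50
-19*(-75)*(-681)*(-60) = 58225500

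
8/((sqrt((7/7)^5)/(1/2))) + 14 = 18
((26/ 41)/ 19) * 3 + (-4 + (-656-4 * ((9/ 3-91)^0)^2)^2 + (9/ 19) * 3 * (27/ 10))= 3393323509/ 7790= 435599.94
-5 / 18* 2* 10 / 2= -25 / 9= -2.78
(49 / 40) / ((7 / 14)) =49 / 20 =2.45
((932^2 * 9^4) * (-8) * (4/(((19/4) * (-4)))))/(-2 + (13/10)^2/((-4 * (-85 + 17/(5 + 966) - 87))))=-12181907577314304000/2535206119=-4805095524.98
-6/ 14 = -3/ 7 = -0.43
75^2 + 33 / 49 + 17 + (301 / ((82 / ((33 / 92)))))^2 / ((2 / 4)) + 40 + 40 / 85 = 134794418933449 / 23703821344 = 5686.61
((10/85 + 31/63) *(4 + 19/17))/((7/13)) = 246181/42483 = 5.79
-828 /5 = -165.60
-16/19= -0.84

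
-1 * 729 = -729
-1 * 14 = -14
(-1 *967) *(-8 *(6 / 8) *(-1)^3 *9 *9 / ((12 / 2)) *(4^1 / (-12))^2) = -8703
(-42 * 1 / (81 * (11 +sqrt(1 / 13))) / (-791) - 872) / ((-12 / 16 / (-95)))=-397314861310 / 3597129 - 190 * sqrt(13) / 3597129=-110453.33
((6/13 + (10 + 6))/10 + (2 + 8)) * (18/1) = 13626/65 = 209.63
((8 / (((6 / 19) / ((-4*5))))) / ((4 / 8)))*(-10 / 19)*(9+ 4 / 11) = 164800 / 33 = 4993.94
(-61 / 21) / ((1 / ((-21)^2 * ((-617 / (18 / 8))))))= 1053836 / 3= 351278.67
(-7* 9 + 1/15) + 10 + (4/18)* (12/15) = -2374/45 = -52.76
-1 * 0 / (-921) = 0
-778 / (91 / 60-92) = 46680 / 5429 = 8.60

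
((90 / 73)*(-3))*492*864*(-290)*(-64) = -2130200985600 / 73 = -29180835419.18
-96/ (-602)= 48/ 301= 0.16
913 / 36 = 25.36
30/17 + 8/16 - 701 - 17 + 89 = -21309/34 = -626.74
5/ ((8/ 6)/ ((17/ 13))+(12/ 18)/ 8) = 68/ 15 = 4.53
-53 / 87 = -0.61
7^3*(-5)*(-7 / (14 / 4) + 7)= -8575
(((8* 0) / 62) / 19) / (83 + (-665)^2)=0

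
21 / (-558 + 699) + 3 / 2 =155 / 94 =1.65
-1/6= -0.17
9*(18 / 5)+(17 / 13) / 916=1929181 / 59540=32.40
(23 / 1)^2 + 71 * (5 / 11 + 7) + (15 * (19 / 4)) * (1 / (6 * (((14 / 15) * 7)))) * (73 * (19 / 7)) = 85627033 / 60368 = 1418.42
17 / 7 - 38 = -249 / 7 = -35.57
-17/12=-1.42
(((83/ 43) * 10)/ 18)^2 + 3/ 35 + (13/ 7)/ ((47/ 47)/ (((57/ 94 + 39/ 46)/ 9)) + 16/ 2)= 10651796062/ 7794727605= 1.37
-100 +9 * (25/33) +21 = -794/11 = -72.18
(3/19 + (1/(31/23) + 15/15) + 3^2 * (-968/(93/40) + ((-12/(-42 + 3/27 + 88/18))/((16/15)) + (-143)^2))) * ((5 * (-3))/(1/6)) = -707264293005/43586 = -16226868.56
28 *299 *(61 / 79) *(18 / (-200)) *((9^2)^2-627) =-6818504238 / 1975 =-3452407.21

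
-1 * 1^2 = -1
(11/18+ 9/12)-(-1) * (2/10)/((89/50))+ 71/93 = 222179/99324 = 2.24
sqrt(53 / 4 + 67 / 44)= 5*sqrt(286) / 22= 3.84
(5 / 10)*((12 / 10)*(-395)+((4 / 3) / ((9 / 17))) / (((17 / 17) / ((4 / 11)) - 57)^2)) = -301321967 / 1271403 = -237.00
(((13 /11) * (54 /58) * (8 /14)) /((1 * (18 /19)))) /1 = 1482 /2233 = 0.66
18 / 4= 9 / 2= 4.50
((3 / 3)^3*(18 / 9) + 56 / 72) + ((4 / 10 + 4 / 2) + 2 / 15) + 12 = 779 / 45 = 17.31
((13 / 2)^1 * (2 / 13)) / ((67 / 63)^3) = 250047 / 300763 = 0.83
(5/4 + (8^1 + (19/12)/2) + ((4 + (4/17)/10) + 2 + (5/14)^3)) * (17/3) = 5636507/61740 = 91.29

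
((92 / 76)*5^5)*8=575000 / 19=30263.16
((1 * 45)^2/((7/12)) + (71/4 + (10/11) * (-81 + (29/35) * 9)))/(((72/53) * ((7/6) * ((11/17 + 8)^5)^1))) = 0.04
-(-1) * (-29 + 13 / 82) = -2365 / 82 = -28.84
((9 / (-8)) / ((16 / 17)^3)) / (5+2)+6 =1332039 / 229376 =5.81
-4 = -4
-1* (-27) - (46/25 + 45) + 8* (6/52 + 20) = 45852/325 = 141.08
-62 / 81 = -0.77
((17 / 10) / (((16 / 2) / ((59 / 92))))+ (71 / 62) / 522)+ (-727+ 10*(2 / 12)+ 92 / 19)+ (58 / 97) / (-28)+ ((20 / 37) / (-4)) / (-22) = -225243462111718949 / 312678341680320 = -720.37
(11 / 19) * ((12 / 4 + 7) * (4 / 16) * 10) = 275 / 19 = 14.47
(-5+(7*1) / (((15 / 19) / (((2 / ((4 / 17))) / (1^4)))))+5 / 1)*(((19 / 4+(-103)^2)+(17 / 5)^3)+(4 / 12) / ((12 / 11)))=54196303399 / 67500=802908.20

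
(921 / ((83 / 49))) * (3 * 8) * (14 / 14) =1083096 / 83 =13049.35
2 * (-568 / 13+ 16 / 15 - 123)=-64594 / 195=-331.25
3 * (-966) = -2898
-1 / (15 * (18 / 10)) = -1 / 27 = -0.04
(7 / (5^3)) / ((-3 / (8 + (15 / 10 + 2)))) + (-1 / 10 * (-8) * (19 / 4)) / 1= 2689 / 750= 3.59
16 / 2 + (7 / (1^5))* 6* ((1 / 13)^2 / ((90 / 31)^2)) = 1831927 / 228150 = 8.03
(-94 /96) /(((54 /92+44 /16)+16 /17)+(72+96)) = -18377 /3233316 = -0.01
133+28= 161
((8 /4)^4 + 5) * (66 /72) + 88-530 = -1691 /4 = -422.75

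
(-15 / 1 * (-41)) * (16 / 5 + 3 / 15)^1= 2091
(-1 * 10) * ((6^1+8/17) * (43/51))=-47300/867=-54.56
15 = 15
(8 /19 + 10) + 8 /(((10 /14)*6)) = 12.29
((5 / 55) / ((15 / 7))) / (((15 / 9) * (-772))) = -7 / 212300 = -0.00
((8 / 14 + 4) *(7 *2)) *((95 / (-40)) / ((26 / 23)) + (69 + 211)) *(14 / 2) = 124498.77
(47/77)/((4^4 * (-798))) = -47/15730176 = -0.00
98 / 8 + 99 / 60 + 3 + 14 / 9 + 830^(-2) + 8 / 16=117526349 / 6200100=18.96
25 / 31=0.81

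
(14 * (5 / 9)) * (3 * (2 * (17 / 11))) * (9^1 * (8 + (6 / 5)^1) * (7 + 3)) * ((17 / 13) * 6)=67001760 / 143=468543.78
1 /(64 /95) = 95 /64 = 1.48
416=416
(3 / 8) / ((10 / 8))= 3 / 10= 0.30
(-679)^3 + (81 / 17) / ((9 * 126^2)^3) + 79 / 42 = -191656706922008656757855 / 612230133630528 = -313046837.12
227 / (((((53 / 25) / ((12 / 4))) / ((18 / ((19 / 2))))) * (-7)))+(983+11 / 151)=953833856 / 1064399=896.12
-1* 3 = -3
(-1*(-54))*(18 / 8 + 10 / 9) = 363 / 2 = 181.50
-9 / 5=-1.80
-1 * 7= -7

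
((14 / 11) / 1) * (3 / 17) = 42 / 187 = 0.22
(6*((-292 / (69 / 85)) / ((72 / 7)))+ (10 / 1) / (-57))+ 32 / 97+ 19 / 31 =-2472496630 / 11826531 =-209.06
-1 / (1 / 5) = -5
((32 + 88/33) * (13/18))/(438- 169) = 676/7263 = 0.09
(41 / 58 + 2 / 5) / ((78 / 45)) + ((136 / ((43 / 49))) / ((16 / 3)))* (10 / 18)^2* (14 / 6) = 113268479 / 5252364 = 21.57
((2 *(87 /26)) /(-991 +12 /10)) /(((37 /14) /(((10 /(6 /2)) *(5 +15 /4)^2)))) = -126875 /194324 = -0.65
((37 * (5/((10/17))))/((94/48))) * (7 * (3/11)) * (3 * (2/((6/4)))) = 634032/517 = 1226.37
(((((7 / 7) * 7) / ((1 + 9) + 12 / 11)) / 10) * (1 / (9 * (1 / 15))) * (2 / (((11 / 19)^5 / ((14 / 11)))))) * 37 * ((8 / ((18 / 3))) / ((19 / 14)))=13231230488 / 88416999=149.65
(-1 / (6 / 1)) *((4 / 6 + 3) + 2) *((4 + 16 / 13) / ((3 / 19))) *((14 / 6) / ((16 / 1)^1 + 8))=-38437 / 12636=-3.04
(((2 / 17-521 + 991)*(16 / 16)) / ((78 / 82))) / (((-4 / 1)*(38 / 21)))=-286713 / 4199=-68.28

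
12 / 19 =0.63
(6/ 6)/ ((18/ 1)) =1/ 18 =0.06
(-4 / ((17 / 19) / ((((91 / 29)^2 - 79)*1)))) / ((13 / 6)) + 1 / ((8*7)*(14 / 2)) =10396044677 / 72857512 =142.69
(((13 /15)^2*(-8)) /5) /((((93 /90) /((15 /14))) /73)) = -98696 /1085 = -90.96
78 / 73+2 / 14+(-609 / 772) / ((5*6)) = 4674947 / 3944920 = 1.19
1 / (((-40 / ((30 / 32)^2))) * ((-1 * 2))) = 45 / 4096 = 0.01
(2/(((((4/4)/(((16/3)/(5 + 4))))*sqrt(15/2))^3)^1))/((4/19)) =77824*sqrt(30)/4428675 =0.10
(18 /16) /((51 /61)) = 183 /136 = 1.35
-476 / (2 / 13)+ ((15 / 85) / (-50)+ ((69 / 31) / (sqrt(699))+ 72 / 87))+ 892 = -54258987 / 24650+ 23*sqrt(699) / 7223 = -2201.09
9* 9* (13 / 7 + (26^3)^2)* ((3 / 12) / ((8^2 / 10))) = 875776230225 / 896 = 977428828.38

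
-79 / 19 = -4.16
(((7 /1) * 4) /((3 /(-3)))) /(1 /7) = -196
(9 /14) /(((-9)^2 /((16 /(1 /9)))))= 1.14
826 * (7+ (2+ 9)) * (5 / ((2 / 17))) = 631890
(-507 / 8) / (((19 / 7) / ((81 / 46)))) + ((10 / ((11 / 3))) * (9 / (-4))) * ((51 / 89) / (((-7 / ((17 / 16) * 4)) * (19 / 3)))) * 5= -1889264007 / 47916176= -39.43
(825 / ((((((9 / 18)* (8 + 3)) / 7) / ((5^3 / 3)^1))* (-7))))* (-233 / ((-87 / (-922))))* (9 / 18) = 671331250 / 87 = 7716451.15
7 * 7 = 49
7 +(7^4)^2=5764808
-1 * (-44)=44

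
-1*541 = -541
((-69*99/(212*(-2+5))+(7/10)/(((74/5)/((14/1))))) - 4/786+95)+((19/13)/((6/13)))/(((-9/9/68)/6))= -3721066627/3082692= -1207.08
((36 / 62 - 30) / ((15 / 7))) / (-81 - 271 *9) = 38 / 6975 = 0.01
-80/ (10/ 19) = -152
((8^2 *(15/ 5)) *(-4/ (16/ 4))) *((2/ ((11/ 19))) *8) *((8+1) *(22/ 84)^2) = -160512/ 49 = -3275.76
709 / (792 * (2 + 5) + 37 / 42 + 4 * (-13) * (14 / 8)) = 29778 / 229063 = 0.13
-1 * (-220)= 220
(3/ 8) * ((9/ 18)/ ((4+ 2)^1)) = 1/ 32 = 0.03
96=96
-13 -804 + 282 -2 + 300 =-237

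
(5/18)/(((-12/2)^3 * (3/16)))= -5/729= -0.01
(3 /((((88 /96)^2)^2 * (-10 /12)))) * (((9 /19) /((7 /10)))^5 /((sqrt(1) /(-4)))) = 2.89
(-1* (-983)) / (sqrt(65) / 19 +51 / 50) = 904900650 / 776461 -46692500* sqrt(65) / 776461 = 680.59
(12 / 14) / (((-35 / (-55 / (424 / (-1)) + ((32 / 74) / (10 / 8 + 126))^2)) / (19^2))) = -21128507568717 / 18422177314660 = -1.15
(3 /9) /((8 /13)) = 13 /24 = 0.54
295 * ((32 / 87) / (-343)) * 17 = -160480 / 29841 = -5.38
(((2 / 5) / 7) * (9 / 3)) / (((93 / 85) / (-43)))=-1462 / 217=-6.74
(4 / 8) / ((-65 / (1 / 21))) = -1 / 2730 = -0.00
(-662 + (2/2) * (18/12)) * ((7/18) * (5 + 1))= -9247/6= -1541.17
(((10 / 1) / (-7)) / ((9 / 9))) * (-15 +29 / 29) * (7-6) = 20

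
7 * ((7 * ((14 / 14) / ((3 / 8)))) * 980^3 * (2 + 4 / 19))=5165261696000 / 19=271855878736.84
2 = 2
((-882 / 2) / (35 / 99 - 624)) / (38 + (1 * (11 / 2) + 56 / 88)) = 0.02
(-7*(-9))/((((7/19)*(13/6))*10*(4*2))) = 513/520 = 0.99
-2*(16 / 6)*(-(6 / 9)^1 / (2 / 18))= 32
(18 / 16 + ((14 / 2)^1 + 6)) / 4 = 113 / 32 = 3.53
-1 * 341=-341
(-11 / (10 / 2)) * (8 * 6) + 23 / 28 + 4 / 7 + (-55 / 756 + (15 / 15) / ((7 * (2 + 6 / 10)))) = -2560807 / 24570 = -104.22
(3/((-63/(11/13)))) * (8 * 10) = -880/273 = -3.22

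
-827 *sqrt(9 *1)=-2481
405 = 405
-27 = -27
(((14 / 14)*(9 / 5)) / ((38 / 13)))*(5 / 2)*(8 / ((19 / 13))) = 3042 / 361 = 8.43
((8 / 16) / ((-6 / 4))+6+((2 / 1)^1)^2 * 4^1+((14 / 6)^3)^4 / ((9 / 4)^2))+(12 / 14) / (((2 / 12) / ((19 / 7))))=10926714391543 / 2109289329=5180.28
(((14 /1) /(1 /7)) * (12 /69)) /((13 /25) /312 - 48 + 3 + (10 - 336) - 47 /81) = -907200 /19778597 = -0.05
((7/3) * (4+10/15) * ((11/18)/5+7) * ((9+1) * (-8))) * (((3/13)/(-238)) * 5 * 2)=358960/5967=60.16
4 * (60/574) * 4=480/287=1.67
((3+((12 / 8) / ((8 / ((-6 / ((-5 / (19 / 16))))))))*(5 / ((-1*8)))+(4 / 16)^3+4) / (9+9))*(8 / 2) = 7013 / 4608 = 1.52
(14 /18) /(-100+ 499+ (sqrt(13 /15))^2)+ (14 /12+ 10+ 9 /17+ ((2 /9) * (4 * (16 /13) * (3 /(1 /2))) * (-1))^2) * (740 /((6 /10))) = 31436651027495 /465270858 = 67566.34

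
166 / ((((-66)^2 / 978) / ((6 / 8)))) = 13529 / 484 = 27.95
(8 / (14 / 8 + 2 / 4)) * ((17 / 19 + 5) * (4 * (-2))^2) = 229376 / 171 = 1341.38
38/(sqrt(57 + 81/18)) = 38*sqrt(246)/123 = 4.85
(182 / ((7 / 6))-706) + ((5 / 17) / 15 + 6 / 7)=-196037 / 357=-549.12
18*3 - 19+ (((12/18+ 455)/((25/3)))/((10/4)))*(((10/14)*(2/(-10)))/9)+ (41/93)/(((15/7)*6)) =50807951/1464750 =34.69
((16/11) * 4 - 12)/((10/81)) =-2754/55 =-50.07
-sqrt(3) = -1.73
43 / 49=0.88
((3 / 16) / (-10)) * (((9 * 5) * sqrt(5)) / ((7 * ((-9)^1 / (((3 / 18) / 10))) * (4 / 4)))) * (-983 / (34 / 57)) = -56031 * sqrt(5) / 152320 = -0.82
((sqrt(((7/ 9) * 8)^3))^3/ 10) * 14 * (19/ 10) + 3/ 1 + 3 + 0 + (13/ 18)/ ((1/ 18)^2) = 240 + 1307987968 * sqrt(14)/ 492075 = 10185.73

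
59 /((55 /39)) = 2301 /55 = 41.84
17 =17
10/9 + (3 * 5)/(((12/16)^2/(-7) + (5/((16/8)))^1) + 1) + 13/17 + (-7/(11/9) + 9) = 6146135/644589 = 9.53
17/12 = 1.42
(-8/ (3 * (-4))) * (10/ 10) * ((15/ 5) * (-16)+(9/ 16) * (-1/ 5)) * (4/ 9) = -1283/ 90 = -14.26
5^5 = 3125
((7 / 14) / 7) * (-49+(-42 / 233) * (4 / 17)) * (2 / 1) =-27751 / 3961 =-7.01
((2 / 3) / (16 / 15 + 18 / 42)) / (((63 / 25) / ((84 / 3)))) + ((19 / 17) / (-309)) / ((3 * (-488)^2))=2918931005017 / 589207073472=4.95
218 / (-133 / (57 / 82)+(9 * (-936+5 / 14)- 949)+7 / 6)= -4578 / 200759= -0.02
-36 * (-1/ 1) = 36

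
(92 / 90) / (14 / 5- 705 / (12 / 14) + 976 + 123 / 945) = 644 / 98551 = 0.01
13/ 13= 1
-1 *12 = -12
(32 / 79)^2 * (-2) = -2048 / 6241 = -0.33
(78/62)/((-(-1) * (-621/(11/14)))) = -143/89838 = -0.00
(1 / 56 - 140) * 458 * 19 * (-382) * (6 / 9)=2171510133 / 7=310215733.29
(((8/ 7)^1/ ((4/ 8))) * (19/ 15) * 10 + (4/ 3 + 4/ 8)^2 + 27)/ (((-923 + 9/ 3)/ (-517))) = 7727599/ 231840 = 33.33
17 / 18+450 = 450.94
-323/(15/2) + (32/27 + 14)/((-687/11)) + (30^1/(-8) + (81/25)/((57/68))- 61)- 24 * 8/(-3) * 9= 16627886891/35243100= 471.81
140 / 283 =0.49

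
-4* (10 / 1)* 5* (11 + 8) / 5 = -760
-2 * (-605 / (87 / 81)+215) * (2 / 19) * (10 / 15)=80800 / 1653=48.88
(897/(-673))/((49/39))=-34983/32977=-1.06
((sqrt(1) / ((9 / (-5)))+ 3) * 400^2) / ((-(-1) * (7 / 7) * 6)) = 1760000 / 27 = 65185.19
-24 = -24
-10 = -10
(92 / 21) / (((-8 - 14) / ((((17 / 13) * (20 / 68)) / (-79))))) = 230 / 237237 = 0.00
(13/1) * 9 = 117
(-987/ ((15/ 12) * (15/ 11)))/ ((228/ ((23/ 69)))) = -3619/ 4275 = -0.85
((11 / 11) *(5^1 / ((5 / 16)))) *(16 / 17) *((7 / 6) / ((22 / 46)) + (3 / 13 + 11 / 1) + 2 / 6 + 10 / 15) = 1611136 / 7293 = 220.92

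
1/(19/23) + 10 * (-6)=-1117/19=-58.79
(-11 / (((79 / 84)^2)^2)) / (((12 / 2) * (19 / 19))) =-91276416 / 38950081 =-2.34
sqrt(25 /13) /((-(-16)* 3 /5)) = 25* sqrt(13) /624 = 0.14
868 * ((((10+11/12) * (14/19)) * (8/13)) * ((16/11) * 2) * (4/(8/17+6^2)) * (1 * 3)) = 55870976/13585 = 4112.70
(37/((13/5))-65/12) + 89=15259/156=97.81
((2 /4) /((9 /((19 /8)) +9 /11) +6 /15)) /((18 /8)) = 2090 /47097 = 0.04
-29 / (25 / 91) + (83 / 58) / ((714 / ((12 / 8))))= -72855437 / 690200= -105.56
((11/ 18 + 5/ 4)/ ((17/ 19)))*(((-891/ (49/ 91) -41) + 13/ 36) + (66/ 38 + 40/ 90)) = -543162769/ 154224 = -3521.91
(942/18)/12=157/36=4.36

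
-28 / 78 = -14 / 39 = -0.36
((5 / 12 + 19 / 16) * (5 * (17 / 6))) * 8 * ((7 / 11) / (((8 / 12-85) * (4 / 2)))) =-4165 / 6072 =-0.69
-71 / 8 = -8.88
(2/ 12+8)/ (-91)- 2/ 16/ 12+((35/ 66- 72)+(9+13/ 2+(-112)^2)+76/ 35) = 6001244003/ 480480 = 12490.10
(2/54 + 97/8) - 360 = -75133/216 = -347.84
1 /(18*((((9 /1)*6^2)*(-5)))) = -1 /29160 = -0.00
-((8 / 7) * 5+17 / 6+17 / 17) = -401 / 42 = -9.55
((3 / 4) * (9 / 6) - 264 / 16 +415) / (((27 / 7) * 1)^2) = 156653 / 5832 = 26.86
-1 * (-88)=88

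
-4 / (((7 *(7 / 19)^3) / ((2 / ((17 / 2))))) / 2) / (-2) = 109744 / 40817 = 2.69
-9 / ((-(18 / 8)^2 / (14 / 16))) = 14 / 9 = 1.56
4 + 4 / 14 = 30 / 7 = 4.29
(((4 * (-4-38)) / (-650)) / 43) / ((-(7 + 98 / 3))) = -36 / 237575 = -0.00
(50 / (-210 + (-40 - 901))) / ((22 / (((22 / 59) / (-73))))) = 50 / 4957357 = 0.00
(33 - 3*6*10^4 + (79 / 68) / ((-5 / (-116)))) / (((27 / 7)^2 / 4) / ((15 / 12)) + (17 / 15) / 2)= -4496701776 / 88519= -50799.28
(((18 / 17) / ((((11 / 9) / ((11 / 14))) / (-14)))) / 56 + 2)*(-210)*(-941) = 12294165 / 34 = 361593.09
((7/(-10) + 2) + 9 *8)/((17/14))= 5131/85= 60.36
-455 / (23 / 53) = -24115 / 23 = -1048.48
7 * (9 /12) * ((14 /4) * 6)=441 /4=110.25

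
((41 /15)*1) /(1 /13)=533 /15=35.53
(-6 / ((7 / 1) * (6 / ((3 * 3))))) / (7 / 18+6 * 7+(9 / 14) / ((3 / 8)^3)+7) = -162 / 7759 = -0.02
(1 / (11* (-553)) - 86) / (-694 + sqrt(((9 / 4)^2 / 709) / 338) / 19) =4651751988* sqrt(1418) / 4055336321299066573 + 502535432707377472 / 4055336321299066573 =0.12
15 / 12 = 5 / 4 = 1.25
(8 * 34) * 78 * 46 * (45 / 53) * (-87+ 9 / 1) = -3425535360 / 53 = -64632742.64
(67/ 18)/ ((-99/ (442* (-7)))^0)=67/ 18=3.72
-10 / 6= -5 / 3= -1.67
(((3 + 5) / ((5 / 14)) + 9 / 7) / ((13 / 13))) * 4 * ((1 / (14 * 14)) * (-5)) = -829 / 343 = -2.42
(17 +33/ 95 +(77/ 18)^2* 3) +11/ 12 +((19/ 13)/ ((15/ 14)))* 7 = 551599/ 6669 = 82.71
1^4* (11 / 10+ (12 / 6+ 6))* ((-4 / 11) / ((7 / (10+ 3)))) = -6.15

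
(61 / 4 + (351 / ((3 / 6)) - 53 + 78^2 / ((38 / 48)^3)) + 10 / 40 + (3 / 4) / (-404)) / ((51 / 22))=525357881279 / 94215224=5576.15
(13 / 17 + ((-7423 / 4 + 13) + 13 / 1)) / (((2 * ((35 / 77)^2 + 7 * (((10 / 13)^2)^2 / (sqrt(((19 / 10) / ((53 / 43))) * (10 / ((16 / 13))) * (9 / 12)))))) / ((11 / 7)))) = 4302596937442044292623 / 8647981911499292600 - 9153263060122896 * sqrt(1688739) / 6177129936785209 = -1428.09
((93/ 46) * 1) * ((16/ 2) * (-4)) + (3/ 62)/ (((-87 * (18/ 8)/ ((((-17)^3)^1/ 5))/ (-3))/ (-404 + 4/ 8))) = 23708171/ 103385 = 229.32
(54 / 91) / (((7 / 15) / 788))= 638280 / 637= 1002.01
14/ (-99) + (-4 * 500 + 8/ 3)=-197750/ 99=-1997.47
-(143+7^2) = -192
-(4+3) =-7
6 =6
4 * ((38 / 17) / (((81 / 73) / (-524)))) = -5814304 / 1377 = -4222.44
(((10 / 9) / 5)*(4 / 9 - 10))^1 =-172 / 81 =-2.12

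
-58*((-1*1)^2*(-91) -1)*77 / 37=410872 / 37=11104.65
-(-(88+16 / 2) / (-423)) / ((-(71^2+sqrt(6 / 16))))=0.00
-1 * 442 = -442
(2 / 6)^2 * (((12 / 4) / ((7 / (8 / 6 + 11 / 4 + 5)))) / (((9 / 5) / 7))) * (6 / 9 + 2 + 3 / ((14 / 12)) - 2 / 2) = 48505 / 6804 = 7.13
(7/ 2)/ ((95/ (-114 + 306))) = 7.07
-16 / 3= -5.33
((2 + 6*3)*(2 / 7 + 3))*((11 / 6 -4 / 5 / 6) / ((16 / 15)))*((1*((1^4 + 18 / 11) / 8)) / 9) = 3.83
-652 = -652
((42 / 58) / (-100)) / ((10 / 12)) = -63 / 7250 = -0.01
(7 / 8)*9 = 7.88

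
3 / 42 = 1 / 14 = 0.07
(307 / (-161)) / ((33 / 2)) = -614 / 5313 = -0.12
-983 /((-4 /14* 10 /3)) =20643 /20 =1032.15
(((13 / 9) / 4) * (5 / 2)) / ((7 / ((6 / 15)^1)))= 13 / 252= 0.05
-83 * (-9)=747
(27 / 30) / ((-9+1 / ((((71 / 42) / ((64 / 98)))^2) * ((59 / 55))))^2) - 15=-277715226318843389 / 18528507608310090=-14.99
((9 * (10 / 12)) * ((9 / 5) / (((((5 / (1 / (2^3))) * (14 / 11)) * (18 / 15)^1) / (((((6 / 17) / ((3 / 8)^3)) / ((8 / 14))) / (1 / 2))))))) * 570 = 50160 / 17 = 2950.59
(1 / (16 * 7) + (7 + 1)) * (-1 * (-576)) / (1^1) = 32292 / 7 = 4613.14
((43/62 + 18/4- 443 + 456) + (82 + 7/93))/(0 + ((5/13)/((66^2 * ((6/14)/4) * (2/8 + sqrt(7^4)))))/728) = 135235167210/31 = 4362424748.71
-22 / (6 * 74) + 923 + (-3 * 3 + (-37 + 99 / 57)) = 3706303 / 4218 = 878.69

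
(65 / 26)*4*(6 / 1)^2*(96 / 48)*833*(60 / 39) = 11995200 / 13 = 922707.69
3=3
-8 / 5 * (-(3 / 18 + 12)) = 292 / 15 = 19.47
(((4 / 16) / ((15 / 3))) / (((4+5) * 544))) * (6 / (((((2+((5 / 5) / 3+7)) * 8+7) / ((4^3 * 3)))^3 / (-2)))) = -1990656 / 1250020625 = -0.00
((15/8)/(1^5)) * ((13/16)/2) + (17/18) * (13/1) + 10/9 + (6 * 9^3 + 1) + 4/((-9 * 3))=30336785/6912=4389.00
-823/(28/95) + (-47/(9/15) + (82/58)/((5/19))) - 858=-45349579/12180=-3723.28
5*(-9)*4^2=-720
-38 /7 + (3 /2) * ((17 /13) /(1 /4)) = 220 /91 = 2.42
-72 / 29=-2.48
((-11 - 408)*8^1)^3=-37662750208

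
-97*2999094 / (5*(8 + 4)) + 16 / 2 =-48485273 / 10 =-4848527.30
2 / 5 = 0.40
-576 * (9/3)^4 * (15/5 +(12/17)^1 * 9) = -7418304/17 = -436370.82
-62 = -62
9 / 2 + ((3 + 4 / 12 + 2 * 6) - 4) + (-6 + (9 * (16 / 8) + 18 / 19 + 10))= 4421 / 114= 38.78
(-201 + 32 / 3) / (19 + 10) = -571 / 87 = -6.56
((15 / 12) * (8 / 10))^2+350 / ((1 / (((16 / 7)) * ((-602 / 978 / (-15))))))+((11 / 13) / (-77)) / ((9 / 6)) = 4515079 / 133497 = 33.82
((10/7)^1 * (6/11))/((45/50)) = 200/231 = 0.87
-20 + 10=-10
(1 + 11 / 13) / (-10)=-12 / 65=-0.18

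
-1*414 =-414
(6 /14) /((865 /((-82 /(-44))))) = 123 /133210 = 0.00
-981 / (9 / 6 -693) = 654 / 461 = 1.42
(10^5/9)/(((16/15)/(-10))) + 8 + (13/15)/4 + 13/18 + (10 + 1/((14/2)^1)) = -131225957/1260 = -104147.58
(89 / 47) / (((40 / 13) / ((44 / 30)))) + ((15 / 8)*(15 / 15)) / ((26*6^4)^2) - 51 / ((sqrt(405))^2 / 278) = -121332903997709 / 3557650636800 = -34.10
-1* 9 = -9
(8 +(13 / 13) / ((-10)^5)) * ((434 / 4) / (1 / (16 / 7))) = 24799969 / 12500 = 1984.00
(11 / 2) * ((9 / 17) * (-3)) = -297 / 34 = -8.74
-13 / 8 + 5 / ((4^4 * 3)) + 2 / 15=-1901 / 1280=-1.49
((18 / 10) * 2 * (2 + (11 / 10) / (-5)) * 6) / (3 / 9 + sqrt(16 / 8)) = -14418 / 2125 + 43254 * sqrt(2) / 2125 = 22.00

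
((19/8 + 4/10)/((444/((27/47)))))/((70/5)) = 27/105280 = 0.00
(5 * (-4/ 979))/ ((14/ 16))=-160/ 6853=-0.02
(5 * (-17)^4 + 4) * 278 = 116095302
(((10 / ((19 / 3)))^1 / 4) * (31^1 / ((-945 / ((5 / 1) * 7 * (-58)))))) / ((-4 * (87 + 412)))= -4495 / 341316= -0.01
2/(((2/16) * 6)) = 8/3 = 2.67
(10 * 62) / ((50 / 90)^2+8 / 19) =954180 / 1123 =849.67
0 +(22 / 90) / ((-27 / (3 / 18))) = -11 / 7290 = -0.00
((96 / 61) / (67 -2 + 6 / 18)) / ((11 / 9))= 648 / 32879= 0.02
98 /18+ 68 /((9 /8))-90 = -217 /9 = -24.11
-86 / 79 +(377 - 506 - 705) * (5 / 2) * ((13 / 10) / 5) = -429119 / 790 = -543.19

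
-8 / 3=-2.67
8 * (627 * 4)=20064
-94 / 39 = -2.41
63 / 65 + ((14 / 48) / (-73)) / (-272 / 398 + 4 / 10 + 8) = 847014203 / 874370640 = 0.97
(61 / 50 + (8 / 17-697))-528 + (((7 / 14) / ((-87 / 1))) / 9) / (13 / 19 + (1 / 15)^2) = -266325425939 / 217708800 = -1223.31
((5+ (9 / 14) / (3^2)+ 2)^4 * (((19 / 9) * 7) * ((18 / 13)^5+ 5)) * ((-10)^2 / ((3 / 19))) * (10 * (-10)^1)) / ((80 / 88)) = -6615436623274351125 / 254706998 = -25972732100.88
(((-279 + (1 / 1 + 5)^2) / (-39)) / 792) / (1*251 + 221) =9 / 539968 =0.00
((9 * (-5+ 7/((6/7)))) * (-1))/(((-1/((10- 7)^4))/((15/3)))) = 23085/2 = 11542.50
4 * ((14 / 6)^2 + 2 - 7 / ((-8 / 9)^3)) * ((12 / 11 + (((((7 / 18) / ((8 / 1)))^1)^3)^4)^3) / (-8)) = -483696747134693660606911936354981506298482337986494743876886901999339904986646762573 / 50931312333061934225015169178084328566384300224229251408037326011973019710737350656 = -9.50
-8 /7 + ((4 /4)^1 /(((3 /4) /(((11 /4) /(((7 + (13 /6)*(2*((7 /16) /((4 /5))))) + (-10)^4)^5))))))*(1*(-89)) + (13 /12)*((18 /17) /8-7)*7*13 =-543038171867906116515805302677104711 /800730567036242544384821412929424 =-678.18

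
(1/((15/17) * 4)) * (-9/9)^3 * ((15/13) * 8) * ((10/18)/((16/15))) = -1.36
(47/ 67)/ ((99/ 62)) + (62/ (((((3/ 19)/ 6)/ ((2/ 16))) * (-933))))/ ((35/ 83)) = -44651377/ 144400410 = -0.31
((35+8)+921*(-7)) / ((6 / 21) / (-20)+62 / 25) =-2241400 / 863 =-2597.22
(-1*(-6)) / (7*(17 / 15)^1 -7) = 45 / 7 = 6.43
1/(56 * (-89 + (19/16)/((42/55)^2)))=-504/2454461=-0.00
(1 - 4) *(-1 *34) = 102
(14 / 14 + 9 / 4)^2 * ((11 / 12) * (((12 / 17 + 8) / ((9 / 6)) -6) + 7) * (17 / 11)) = 58643 / 576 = 101.81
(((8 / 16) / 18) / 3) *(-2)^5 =-8 / 27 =-0.30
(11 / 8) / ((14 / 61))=671 / 112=5.99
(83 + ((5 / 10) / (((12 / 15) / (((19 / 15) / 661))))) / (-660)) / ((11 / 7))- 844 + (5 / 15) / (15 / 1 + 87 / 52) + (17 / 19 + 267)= -523.27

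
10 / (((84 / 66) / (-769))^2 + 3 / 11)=715546810 / 19515109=36.67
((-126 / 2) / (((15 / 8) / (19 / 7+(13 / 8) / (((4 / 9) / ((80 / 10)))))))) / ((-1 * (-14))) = -537 / 7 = -76.71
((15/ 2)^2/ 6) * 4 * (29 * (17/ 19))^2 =18228675/ 722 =25247.47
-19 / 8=-2.38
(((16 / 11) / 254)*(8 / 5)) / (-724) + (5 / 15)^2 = 0.11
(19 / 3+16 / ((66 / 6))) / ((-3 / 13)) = -3341 / 99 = -33.75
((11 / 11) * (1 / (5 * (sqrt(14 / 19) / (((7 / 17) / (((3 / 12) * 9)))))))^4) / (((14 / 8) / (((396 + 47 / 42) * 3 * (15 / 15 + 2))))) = 770703232 / 114162766875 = 0.01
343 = 343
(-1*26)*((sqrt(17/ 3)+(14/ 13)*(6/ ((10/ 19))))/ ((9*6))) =-266/ 45 - 13*sqrt(51)/ 81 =-7.06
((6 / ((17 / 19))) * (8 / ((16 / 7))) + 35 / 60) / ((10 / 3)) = 4907 / 680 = 7.22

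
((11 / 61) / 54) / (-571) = -11 / 1880874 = -0.00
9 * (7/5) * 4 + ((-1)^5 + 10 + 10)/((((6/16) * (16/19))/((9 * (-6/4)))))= -15237/20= -761.85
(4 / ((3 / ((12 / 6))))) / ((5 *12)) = 2 / 45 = 0.04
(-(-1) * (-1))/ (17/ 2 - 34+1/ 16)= 16/ 407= 0.04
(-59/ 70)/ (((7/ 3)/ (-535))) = 18939/ 98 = 193.26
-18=-18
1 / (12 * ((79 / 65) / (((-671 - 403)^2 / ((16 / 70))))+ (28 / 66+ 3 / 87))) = 69758864175 / 384001974308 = 0.18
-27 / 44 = -0.61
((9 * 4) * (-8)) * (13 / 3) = -1248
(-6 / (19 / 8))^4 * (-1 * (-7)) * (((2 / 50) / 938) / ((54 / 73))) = 3588096 / 218287675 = 0.02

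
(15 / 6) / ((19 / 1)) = 5 / 38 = 0.13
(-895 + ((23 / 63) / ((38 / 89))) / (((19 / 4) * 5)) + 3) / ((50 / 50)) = -101429686 / 113715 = -891.96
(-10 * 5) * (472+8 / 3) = -71200 / 3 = -23733.33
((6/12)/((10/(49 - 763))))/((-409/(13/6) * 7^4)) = 221/2805740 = 0.00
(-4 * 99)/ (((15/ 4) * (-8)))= 66/ 5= 13.20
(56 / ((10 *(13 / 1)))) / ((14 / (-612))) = -1224 / 65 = -18.83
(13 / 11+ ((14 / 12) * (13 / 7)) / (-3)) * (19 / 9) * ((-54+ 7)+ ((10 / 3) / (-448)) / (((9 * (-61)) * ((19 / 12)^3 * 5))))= -596497499 / 13080474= -45.60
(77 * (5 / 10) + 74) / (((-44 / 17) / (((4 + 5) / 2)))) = -34425 / 176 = -195.60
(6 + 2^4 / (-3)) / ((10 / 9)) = 3 / 5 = 0.60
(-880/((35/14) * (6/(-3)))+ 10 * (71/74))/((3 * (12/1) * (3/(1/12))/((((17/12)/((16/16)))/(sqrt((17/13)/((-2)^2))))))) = 763 * sqrt(221)/31968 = 0.35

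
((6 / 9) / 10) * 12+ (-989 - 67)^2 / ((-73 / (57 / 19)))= -16726748 / 365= -45826.71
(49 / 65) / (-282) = -49 / 18330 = -0.00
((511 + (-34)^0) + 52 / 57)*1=29236 / 57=512.91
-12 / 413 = -0.03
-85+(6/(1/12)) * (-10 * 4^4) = -184405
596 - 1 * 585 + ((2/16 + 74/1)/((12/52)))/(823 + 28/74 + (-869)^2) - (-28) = 26181536225/671314128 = 39.00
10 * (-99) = -990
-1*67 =-67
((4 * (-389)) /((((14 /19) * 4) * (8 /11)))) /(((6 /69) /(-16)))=1869923 /14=133565.93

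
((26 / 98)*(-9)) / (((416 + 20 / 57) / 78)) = -260091 / 581434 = -0.45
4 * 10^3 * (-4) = -16000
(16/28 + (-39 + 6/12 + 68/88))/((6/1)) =-2861/462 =-6.19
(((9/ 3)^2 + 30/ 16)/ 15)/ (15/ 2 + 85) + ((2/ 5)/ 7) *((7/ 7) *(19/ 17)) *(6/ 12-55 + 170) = 464473/ 62900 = 7.38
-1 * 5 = -5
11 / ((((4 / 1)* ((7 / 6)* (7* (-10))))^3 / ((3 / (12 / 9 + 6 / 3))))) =-2673 / 9411920000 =-0.00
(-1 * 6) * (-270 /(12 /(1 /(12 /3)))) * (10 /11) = 675 /22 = 30.68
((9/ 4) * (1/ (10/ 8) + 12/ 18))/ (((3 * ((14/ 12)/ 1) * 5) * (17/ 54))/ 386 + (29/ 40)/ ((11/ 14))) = 7566372/ 2148391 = 3.52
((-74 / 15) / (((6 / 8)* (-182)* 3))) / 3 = 148 / 36855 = 0.00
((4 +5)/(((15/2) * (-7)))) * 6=-1.03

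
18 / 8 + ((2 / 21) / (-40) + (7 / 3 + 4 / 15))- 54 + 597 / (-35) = -6952 / 105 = -66.21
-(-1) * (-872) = -872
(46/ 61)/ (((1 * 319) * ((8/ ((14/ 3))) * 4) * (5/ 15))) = 161/ 155672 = 0.00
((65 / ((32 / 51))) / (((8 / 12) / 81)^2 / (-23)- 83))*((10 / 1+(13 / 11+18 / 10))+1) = -692436976569 / 39679039840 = -17.45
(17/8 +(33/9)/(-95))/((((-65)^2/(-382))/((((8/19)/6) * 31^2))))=-873152107/68635125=-12.72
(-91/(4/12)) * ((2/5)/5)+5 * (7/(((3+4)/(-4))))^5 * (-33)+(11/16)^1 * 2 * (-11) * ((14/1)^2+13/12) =165957.27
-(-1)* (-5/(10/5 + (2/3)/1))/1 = -15/8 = -1.88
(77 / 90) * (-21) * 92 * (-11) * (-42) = -3818276 / 5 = -763655.20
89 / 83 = 1.07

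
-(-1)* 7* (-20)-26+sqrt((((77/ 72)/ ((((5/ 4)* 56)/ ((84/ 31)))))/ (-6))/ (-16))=-166+sqrt(23870)/ 7440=-165.98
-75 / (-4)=75 / 4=18.75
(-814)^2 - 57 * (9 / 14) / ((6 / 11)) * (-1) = 18554569 / 28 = 662663.18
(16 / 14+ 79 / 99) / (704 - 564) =269 / 19404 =0.01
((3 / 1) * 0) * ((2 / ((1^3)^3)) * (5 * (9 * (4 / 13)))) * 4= 0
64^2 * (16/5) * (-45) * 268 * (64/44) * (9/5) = -22762487808/55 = -413863414.69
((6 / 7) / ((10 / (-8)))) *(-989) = 23736 / 35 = 678.17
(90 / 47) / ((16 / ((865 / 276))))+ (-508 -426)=-933.62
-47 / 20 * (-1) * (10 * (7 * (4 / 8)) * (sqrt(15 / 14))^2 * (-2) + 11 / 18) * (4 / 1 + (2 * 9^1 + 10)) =-251732 / 45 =-5594.04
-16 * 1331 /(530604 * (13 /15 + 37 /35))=-93170 /4465917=-0.02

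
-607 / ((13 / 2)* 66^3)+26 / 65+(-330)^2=1017523952413 / 9343620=108900.40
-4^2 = -16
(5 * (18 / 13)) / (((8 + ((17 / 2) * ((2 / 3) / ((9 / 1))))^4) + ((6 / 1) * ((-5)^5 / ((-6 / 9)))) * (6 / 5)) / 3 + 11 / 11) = 71744535 / 116623410293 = 0.00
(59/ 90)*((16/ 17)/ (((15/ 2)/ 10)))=1888/ 2295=0.82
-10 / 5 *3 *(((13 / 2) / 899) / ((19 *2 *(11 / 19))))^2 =-507 / 782338568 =-0.00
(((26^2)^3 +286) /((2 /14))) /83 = 2162412434 /83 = 26053161.86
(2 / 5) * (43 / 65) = 86 / 325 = 0.26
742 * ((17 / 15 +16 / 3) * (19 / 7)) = 195358 / 15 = 13023.87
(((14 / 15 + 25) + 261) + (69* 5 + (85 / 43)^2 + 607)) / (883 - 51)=34470191 / 23075520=1.49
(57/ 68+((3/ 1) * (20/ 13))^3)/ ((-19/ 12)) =-44439687/ 709631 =-62.62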